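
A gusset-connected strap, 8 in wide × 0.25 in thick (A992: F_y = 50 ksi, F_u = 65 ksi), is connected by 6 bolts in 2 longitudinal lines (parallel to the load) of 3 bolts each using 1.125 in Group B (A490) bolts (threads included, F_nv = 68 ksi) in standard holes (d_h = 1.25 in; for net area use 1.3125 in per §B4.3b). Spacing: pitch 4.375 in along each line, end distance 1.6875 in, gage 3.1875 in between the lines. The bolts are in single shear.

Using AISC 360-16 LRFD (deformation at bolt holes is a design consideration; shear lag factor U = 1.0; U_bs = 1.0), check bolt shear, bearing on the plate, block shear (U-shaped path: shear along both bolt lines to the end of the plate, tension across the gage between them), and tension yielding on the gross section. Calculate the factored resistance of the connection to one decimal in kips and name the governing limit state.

90.0 kips (gross-section yield governs)

Bolt shear: A_b = π(1.125)²/4 = 0.99402 in². φR_n = 0.75 × 68 × 0.99402 × 6 × 1 = 304.2 kips.
Bearing (0.25 in plate, F_u = 65 ksi): end bolts L_c = 1.6875 − 1.25/2 = 1.0625, R_n = min(1.2×1.0625×0.25×65, 2.4×1.125×0.25×65) = 20.719 kips/bolt; interior L_c = 4.375 − 1.25 = 3.125, R_n = 43.875 kips/bolt. φR_n = 0.75 × (2×20.719 + 4×43.875) = 162.7 kips.
Block shear: shear path 2×[1.6875+2×4.375] = 2×10.4375 in, A_gv = 5.2188, A_nv = 2×(10.4375 − 2.5×1.3125)×0.25 = 3.5781 in²; tension across gage: (3.1875 − 1×1.3125)×0.25 = 0.46875 in². R_n = min(0.6×65×3.5781, 0.6×50×5.2188) + 1.0×65×0.46875 = min(139.55, 156.56) + 30.469 = 170.02 kips. φR_n = 0.75 × 170.02 = 127.5 kips.
Tension yield (gross): A_g = 8×0.25 = 2 in². φR_n = 0.90 × 50 × 2 = 90.0 kips.
Governing: min(304.2, 162.7, 127.5, 90.0) = 90.0 kips → gross-section yield.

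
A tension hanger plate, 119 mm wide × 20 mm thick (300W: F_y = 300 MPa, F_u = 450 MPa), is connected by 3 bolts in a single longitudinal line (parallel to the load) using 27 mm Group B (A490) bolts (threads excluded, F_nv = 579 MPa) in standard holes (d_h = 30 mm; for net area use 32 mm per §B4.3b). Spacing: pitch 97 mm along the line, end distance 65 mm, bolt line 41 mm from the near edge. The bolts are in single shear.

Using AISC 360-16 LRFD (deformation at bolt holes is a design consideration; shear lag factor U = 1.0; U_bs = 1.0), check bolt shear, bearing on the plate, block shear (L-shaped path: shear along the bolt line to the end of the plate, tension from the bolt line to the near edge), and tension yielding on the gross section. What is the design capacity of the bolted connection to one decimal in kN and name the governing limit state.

642.6 kN (gross-section yield governs)

Bolt shear: A_b = π(27)²/4 = 572.56 mm². φR_n = 0.75 × 579 × 572.56 × 3 × 1 = 745.9 kN.
Bearing (20 mm plate, F_u = 450 MPa): end bolts L_c = 65 − 30/2 = 50, R_n = min(1.2×50×20×450, 2.4×27×20×450) = 540 kN/bolt; interior L_c = 97 − 30 = 67, R_n = 583.2 kN/bolt. φR_n = 0.75 × (1×540 + 2×583.2) = 1279.8 kN.
Block shear: shear path 1×[65+2×97] = 1×259 mm, A_gv = 5180, A_nv = 1×(259 − 2.5×32)×20 = 3580 mm²; tension to near edge: (41 − 0.5×32)×20 = 500 mm². R_n = min(0.6×450×3580, 0.6×300×5180) + 1.0×450×500 = min(966.6, 932.4) + 225 = 1157.4 kN. φR_n = 0.75 × 1157.4 = 868.1 kN.
Tension yield (gross): A_g = 119×20 = 2380 mm². φR_n = 0.90 × 300 × 2380 = 642.6 kN.
Governing: min(745.9, 1279.8, 868.1, 642.6) = 642.6 kN → gross-section yield.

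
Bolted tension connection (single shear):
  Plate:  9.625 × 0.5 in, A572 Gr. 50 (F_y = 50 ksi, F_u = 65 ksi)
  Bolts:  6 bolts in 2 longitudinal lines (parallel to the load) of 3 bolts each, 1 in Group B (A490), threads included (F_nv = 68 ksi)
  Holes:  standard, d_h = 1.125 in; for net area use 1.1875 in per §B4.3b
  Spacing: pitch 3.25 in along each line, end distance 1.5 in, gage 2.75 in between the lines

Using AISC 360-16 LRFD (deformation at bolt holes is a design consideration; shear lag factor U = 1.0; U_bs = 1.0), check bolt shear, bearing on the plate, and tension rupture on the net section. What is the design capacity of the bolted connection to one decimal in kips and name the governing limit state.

176.7 kips (net-section rupture governs)

Bolt shear: A_b = π(1)²/4 = 0.7854 in². φR_n = 0.75 × 68 × 0.7854 × 6 × 1 = 240.3 kips.
Bearing (0.5 in plate, F_u = 65 ksi): end bolts L_c = 1.5 − 1.125/2 = 0.9375, R_n = min(1.2×0.9375×0.5×65, 2.4×1×0.5×65) = 36.563 kips/bolt; interior L_c = 3.25 − 1.125 = 2.125, R_n = 78 kips/bolt. φR_n = 0.75 × (2×36.563 + 4×78) = 288.8 kips.
Tension rupture (net): A_n = (9.625 − 2×1.1875)×0.5 = 3.625 in² (U = 1.0, A_e = A_n). φR_n = 0.75 × 65 × 3.625 = 176.7 kips.
Governing: min(240.3, 288.8, 176.7) = 176.7 kips → net-section rupture.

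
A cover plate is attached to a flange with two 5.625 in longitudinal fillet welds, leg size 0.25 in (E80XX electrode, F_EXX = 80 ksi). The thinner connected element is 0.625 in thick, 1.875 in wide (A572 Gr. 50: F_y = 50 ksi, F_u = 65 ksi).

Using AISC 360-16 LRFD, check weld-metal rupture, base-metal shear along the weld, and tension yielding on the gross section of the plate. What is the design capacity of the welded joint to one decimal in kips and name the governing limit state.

52.7 kips (gross-section yield governs)

Weld metal: throat = 0.707×0.25 = 0.17675 in, L = 2×5.625 = 11.25 in. φR_n = 0.75 × 0.6 × 80 × 0.17675 × 11.25 = 71.6 kips.
Base metal shear (0.625 in plate): yield φR_n = 1.0×0.6×50×0.625×11.25 = 210.9 kips; rupture φR_n = 0.75×0.6×65×0.625×11.25 = 205.7 kips; take 205.7 kips (rupture).
Tension yield (gross): A_g = 1.875×0.625 = 1.1719 in². φR_n = 0.90 × 50 × 1.1719 = 52.7 kips.
Governing: min(71.6, 205.7, 52.7) = 52.7 kips → gross-section yield.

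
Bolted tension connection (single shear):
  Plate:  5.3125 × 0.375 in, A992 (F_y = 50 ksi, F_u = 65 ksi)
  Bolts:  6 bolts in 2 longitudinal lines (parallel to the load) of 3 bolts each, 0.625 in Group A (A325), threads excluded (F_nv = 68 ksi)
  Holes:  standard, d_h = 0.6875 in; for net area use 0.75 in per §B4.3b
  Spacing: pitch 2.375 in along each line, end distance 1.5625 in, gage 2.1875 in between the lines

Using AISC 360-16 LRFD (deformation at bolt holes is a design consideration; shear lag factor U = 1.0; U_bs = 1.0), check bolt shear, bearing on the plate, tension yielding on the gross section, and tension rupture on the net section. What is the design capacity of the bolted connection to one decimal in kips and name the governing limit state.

Bolt shear: A_b = π(0.625)²/4 = 0.3068 in². φR_n = 0.75 × 68 × 0.3068 × 6 × 1 = 93.9 kips.
Bearing (0.375 in plate, F_u = 65 ksi): end bolts L_c = 1.5625 − 0.6875/2 = 1.21875, R_n = min(1.2×1.21875×0.375×65, 2.4×0.625×0.375×65) = 35.648 kips/bolt; interior L_c = 2.375 − 0.6875 = 1.6875, R_n = 36.563 kips/bolt. φR_n = 0.75 × (2×35.648 + 4×36.563) = 163.2 kips.
Tension yield (gross): A_g = 5.3125×0.375 = 1.9922 in². φR_n = 0.90 × 50 × 1.9922 = 89.6 kips.
Tension rupture (net): A_n = (5.3125 − 2×0.75)×0.375 = 1.4297 in² (U = 1.0, A_e = A_n). φR_n = 0.75 × 65 × 1.4297 = 69.7 kips.
Governing: min(93.9, 163.2, 89.6, 69.7) = 69.7 kips → net-section rupture.

69.7 kips (net-section rupture governs)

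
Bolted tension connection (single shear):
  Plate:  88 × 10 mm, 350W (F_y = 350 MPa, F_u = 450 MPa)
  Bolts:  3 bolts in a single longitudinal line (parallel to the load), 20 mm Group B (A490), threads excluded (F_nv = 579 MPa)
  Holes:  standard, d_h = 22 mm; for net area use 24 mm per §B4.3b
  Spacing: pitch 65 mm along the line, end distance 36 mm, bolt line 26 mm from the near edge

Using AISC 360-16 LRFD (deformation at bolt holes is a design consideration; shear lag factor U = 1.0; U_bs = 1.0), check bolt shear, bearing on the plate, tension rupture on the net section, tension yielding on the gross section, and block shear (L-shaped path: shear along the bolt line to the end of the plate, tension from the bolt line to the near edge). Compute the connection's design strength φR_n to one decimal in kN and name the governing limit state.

216.0 kN (net-section rupture governs)

Bolt shear: A_b = π(20)²/4 = 314.16 mm². φR_n = 0.75 × 579 × 314.16 × 3 × 1 = 409.3 kN.
Bearing (10 mm plate, F_u = 450 MPa): end bolts L_c = 36 − 22/2 = 25, R_n = min(1.2×25×10×450, 2.4×20×10×450) = 135 kN/bolt; interior L_c = 65 − 22 = 43, R_n = 216 kN/bolt. φR_n = 0.75 × (1×135 + 2×216) = 425.3 kN.
Tension rupture (net): A_n = (88 − 1×24)×10 = 640 mm² (U = 1.0, A_e = A_n). φR_n = 0.75 × 450 × 640 = 216.0 kN.
Tension yield (gross): A_g = 88×10 = 880 mm². φR_n = 0.90 × 350 × 880 = 277.2 kN.
Block shear: shear path 1×[36+2×65] = 1×166 mm, A_gv = 1660, A_nv = 1×(166 − 2.5×24)×10 = 1060 mm²; tension to near edge: (26 − 0.5×24)×10 = 140 mm². R_n = min(0.6×450×1060, 0.6×350×1660) + 1.0×450×140 = min(286.2, 348.6) + 63 = 349.2 kN. φR_n = 0.75 × 349.2 = 261.9 kN.
Governing: min(409.3, 425.3, 216.0, 277.2, 261.9) = 216.0 kN → net-section rupture.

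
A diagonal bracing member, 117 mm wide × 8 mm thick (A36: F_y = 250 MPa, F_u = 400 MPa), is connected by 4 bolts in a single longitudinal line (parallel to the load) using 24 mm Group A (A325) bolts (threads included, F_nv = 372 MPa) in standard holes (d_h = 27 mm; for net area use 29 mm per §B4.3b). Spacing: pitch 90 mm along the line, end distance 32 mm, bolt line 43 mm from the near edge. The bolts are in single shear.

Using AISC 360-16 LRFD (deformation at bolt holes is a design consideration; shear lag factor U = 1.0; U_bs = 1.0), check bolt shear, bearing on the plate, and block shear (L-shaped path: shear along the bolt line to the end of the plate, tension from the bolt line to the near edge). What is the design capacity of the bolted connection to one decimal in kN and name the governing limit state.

340.2 kN (block shear governs)

Bolt shear: A_b = π(24)²/4 = 452.39 mm². φR_n = 0.75 × 372 × 452.39 × 4 × 1 = 504.9 kN.
Bearing (8 mm plate, F_u = 400 MPa): end bolts L_c = 32 − 27/2 = 18.5, R_n = min(1.2×18.5×8×400, 2.4×24×8×400) = 71.04 kN/bolt; interior L_c = 90 − 27 = 63, R_n = 184.32 kN/bolt. φR_n = 0.75 × (1×71.04 + 3×184.32) = 468.0 kN.
Block shear: shear path 1×[32+3×90] = 1×302 mm, A_gv = 2416, A_nv = 1×(302 − 3.5×29)×8 = 1604 mm²; tension to near edge: (43 − 0.5×29)×8 = 228 mm². R_n = min(0.6×400×1604, 0.6×250×2416) + 1.0×400×228 = min(384.96, 362.4) + 91.2 = 453.6 kN. φR_n = 0.75 × 453.6 = 340.2 kN.
Governing: min(504.9, 468.0, 340.2) = 340.2 kN → block shear.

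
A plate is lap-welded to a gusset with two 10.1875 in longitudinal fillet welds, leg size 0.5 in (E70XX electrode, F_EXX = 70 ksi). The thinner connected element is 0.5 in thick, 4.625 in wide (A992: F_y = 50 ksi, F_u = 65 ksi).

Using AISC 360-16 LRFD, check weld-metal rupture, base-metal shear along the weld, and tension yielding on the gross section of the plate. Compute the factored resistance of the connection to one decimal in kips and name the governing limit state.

104.1 kips (gross-section yield governs)

Weld metal: throat = 0.707×0.5 = 0.3535 in, L = 2×10.1875 = 20.375 in. φR_n = 0.75 × 0.6 × 70 × 0.3535 × 20.375 = 226.9 kips.
Base metal shear (0.5 in plate): yield φR_n = 1.0×0.6×50×0.5×20.375 = 305.6 kips; rupture φR_n = 0.75×0.6×65×0.5×20.375 = 298.0 kips; take 298.0 kips (rupture).
Tension yield (gross): A_g = 4.625×0.5 = 2.3125 in². φR_n = 0.90 × 50 × 2.3125 = 104.1 kips.
Governing: min(226.9, 298.0, 104.1) = 104.1 kips → gross-section yield.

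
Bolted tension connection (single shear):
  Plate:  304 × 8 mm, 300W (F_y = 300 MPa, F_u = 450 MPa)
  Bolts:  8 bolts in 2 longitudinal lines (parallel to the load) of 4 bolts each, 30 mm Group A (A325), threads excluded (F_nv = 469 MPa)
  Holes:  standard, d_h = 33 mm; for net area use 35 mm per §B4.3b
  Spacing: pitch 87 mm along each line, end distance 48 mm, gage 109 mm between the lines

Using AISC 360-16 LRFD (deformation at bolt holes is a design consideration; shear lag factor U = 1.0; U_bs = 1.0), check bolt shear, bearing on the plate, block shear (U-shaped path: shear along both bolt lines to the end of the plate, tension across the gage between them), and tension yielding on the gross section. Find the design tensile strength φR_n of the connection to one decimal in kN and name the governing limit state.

Bolt shear: A_b = π(30)²/4 = 706.86 mm². φR_n = 0.75 × 469 × 706.86 × 8 × 1 = 1989.1 kN.
Bearing (8 mm plate, F_u = 450 MPa): end bolts L_c = 48 − 33/2 = 31.5, R_n = min(1.2×31.5×8×450, 2.4×30×8×450) = 136.08 kN/bolt; interior L_c = 87 − 33 = 54, R_n = 233.28 kN/bolt. φR_n = 0.75 × (2×136.08 + 6×233.28) = 1253.9 kN.
Block shear: shear path 2×[48+3×87] = 2×309 mm, A_gv = 4944, A_nv = 2×(309 − 3.5×35)×8 = 2984 mm²; tension across gage: (109 − 1×35)×8 = 592 mm². R_n = min(0.6×450×2984, 0.6×300×4944) + 1.0×450×592 = min(805.68, 889.92) + 266.4 = 1072.1 kN. φR_n = 0.75 × 1072.1 = 804.1 kN.
Tension yield (gross): A_g = 304×8 = 2432 mm². φR_n = 0.90 × 300 × 2432 = 656.6 kN.
Governing: min(1989.1, 1253.9, 804.1, 656.6) = 656.6 kN → gross-section yield.

656.6 kN (gross-section yield governs)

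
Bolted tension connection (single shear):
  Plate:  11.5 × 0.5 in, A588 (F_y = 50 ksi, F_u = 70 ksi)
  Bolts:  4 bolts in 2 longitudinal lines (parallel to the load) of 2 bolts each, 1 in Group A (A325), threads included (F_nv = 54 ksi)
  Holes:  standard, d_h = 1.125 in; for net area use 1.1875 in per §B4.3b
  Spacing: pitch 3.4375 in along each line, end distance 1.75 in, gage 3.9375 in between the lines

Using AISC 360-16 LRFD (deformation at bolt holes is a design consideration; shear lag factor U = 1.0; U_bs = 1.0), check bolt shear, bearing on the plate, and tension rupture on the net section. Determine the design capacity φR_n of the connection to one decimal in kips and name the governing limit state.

Bolt shear: A_b = π(1)²/4 = 0.7854 in². φR_n = 0.75 × 54 × 0.7854 × 4 × 1 = 127.2 kips.
Bearing (0.5 in plate, F_u = 70 ksi): end bolts L_c = 1.75 − 1.125/2 = 1.1875, R_n = min(1.2×1.1875×0.5×70, 2.4×1×0.5×70) = 49.875 kips/bolt; interior L_c = 3.4375 − 1.125 = 2.3125, R_n = 84 kips/bolt. φR_n = 0.75 × (2×49.875 + 2×84) = 200.8 kips.
Tension rupture (net): A_n = (11.5 − 2×1.1875)×0.5 = 4.5625 in² (U = 1.0, A_e = A_n). φR_n = 0.75 × 70 × 4.5625 = 239.5 kips.
Governing: min(127.2, 200.8, 239.5) = 127.2 kips → bolt shear.

127.2 kips (bolt shear governs)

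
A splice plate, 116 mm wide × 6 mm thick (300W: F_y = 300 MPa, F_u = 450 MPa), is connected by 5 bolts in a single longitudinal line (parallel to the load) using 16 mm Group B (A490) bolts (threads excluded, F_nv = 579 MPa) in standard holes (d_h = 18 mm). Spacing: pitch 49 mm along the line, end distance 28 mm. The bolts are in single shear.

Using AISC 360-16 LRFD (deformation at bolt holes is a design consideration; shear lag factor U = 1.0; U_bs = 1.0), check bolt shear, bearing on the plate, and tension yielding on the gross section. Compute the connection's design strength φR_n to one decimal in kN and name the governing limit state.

Bolt shear: A_b = π(16)²/4 = 201.06 mm². φR_n = 0.75 × 579 × 201.06 × 5 × 1 = 436.6 kN.
Bearing (6 mm plate, F_u = 450 MPa): end bolts L_c = 28 − 18/2 = 19, R_n = min(1.2×19×6×450, 2.4×16×6×450) = 61.56 kN/bolt; interior L_c = 49 − 18 = 31, R_n = 100.44 kN/bolt. φR_n = 0.75 × (1×61.56 + 4×100.44) = 347.5 kN.
Tension yield (gross): A_g = 116×6 = 696 mm². φR_n = 0.90 × 300 × 696 = 187.9 kN.
Governing: min(436.6, 347.5, 187.9) = 187.9 kN → gross-section yield.

187.9 kN (gross-section yield governs)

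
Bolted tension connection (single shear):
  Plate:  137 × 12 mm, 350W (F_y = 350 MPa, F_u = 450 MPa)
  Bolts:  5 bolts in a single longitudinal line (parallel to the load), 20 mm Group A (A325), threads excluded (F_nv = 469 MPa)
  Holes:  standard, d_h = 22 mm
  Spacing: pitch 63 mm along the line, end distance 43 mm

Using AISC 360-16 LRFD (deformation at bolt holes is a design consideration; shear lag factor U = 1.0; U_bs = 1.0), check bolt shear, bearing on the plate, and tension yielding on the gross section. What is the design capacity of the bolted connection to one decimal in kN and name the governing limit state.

Bolt shear: A_b = π(20)²/4 = 314.16 mm². φR_n = 0.75 × 469 × 314.16 × 5 × 1 = 552.5 kN.
Bearing (12 mm plate, F_u = 450 MPa): end bolts L_c = 43 − 22/2 = 32, R_n = min(1.2×32×12×450, 2.4×20×12×450) = 207.36 kN/bolt; interior L_c = 63 − 22 = 41, R_n = 259.2 kN/bolt. φR_n = 0.75 × (1×207.36 + 4×259.2) = 933.1 kN.
Tension yield (gross): A_g = 137×12 = 1644 mm². φR_n = 0.90 × 350 × 1644 = 517.9 kN.
Governing: min(552.5, 933.1, 517.9) = 517.9 kN → gross-section yield.

517.9 kN (gross-section yield governs)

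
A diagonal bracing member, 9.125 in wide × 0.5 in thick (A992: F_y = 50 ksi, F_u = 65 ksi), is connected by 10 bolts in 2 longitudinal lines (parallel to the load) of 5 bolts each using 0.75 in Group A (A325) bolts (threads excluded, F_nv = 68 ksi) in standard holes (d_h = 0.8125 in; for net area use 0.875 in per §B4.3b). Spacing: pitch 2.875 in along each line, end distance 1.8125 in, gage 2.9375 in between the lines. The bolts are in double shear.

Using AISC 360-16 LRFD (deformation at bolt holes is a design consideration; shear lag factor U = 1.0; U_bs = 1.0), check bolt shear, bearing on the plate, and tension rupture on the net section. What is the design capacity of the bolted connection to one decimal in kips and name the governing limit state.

179.8 kips (net-section rupture governs)

Bolt shear: A_b = π(0.75)²/4 = 0.44179 in². φR_n = 0.75 × 68 × 0.44179 × 10 × 2 = 450.6 kips.
Bearing (0.5 in plate, F_u = 65 ksi): end bolts L_c = 1.8125 − 0.8125/2 = 1.40625, R_n = min(1.2×1.40625×0.5×65, 2.4×0.75×0.5×65) = 54.844 kips/bolt; interior L_c = 2.875 − 0.8125 = 2.0625, R_n = 58.5 kips/bolt. φR_n = 0.75 × (2×54.844 + 8×58.5) = 433.3 kips.
Tension rupture (net): A_n = (9.125 − 2×0.875)×0.5 = 3.6875 in² (U = 1.0, A_e = A_n). φR_n = 0.75 × 65 × 3.6875 = 179.8 kips.
Governing: min(450.6, 433.3, 179.8) = 179.8 kips → net-section rupture.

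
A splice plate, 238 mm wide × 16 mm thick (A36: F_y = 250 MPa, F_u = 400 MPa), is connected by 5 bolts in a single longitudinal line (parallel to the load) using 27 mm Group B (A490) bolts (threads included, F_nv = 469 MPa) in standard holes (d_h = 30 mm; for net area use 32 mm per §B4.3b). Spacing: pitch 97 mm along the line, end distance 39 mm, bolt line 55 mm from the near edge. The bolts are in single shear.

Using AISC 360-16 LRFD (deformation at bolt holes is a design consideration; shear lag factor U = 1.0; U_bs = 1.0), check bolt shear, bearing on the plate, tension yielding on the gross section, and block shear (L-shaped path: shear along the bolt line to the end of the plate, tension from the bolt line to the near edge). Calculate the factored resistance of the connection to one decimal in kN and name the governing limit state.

Bolt shear: A_b = π(27)²/4 = 572.56 mm². φR_n = 0.75 × 469 × 572.56 × 5 × 1 = 1007.0 kN.
Bearing (16 mm plate, F_u = 400 MPa): end bolts L_c = 39 − 30/2 = 24, R_n = min(1.2×24×16×400, 2.4×27×16×400) = 184.32 kN/bolt; interior L_c = 97 − 30 = 67, R_n = 414.72 kN/bolt. φR_n = 0.75 × (1×184.32 + 4×414.72) = 1382.4 kN.
Tension yield (gross): A_g = 238×16 = 3808 mm². φR_n = 0.90 × 250 × 3808 = 856.8 kN.
Block shear: shear path 1×[39+4×97] = 1×427 mm, A_gv = 6832, A_nv = 1×(427 − 4.5×32)×16 = 4528 mm²; tension to near edge: (55 − 0.5×32)×16 = 624 mm². R_n = min(0.6×400×4528, 0.6×250×6832) + 1.0×400×624 = min(1086.7, 1024.8) + 249.6 = 1274.4 kN. φR_n = 0.75 × 1274.4 = 955.8 kN.
Governing: min(1007.0, 1382.4, 856.8, 955.8) = 856.8 kN → gross-section yield.

856.8 kN (gross-section yield governs)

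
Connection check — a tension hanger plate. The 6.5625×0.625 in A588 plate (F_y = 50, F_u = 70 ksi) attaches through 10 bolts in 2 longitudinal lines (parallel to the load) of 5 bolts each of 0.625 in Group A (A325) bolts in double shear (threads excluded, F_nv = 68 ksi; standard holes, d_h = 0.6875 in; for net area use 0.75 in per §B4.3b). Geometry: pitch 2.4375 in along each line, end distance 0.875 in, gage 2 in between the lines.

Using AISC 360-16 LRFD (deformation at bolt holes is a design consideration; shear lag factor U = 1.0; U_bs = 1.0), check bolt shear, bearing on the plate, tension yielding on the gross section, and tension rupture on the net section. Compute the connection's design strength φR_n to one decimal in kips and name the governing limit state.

166.1 kips (net-section rupture governs)

Bolt shear: A_b = π(0.625)²/4 = 0.3068 in². φR_n = 0.75 × 68 × 0.3068 × 10 × 2 = 312.9 kips.
Bearing (0.625 in plate, F_u = 70 ksi): end bolts L_c = 0.875 − 0.6875/2 = 0.53125, R_n = min(1.2×0.53125×0.625×70, 2.4×0.625×0.625×70) = 27.891 kips/bolt; interior L_c = 2.4375 − 0.6875 = 1.75, R_n = 65.625 kips/bolt. φR_n = 0.75 × (2×27.891 + 8×65.625) = 435.6 kips.
Tension yield (gross): A_g = 6.5625×0.625 = 4.1016 in². φR_n = 0.90 × 50 × 4.1016 = 184.6 kips.
Tension rupture (net): A_n = (6.5625 − 2×0.75)×0.625 = 3.1641 in² (U = 1.0, A_e = A_n). φR_n = 0.75 × 70 × 3.1641 = 166.1 kips.
Governing: min(312.9, 435.6, 184.6, 166.1) = 166.1 kips → net-section rupture.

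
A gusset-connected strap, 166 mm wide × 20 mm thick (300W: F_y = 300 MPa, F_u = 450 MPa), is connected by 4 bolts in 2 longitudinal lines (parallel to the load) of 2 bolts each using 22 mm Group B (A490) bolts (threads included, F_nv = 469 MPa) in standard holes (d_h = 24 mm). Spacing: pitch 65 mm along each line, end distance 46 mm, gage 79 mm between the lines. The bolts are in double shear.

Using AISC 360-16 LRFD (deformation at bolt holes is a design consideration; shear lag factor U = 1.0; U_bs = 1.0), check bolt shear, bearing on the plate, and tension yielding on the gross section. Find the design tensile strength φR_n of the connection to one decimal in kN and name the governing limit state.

896.4 kN (gross-section yield governs)

Bolt shear: A_b = π(22)²/4 = 380.13 mm². φR_n = 0.75 × 469 × 380.13 × 4 × 2 = 1069.7 kN.
Bearing (20 mm plate, F_u = 450 MPa): end bolts L_c = 46 − 24/2 = 34, R_n = min(1.2×34×20×450, 2.4×22×20×450) = 367.2 kN/bolt; interior L_c = 65 − 24 = 41, R_n = 442.8 kN/bolt. φR_n = 0.75 × (2×367.2 + 2×442.8) = 1215.0 kN.
Tension yield (gross): A_g = 166×20 = 3320 mm². φR_n = 0.90 × 300 × 3320 = 896.4 kN.
Governing: min(1069.7, 1215.0, 896.4) = 896.4 kN → gross-section yield.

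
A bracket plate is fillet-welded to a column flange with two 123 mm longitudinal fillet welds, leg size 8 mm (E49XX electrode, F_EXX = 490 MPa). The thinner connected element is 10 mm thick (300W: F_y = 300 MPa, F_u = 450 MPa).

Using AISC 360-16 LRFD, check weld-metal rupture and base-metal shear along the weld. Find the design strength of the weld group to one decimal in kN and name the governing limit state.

Weld metal: throat = 0.707×8 = 5.656 mm, L = 2×123 = 246 mm. φR_n = 0.75 × 0.6 × 490 × 5.656 × 246 = 306.8 kN.
Base metal shear (10 mm plate): yield φR_n = 1.0×0.6×300×10×246 = 442.8 kN; rupture φR_n = 0.75×0.6×450×10×246 = 498.2 kN; take 442.8 kN (yield).
Governing: min(306.8, 442.8) = 306.8 kN → weld metal.

306.8 kN (weld metal governs)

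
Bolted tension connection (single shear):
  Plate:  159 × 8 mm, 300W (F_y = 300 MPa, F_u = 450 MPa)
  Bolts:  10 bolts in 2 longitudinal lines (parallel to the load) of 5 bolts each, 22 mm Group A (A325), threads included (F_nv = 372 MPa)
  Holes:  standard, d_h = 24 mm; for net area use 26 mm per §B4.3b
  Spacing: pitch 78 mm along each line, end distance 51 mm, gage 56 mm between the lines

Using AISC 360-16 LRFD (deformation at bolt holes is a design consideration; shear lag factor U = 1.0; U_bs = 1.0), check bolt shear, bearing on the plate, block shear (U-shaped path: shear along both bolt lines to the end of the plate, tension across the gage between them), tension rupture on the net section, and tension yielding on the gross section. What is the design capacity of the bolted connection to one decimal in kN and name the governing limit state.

288.9 kN (net-section rupture governs)

Bolt shear: A_b = π(22)²/4 = 380.13 mm². φR_n = 0.75 × 372 × 380.13 × 10 × 1 = 1060.6 kN.
Bearing (8 mm plate, F_u = 450 MPa): end bolts L_c = 51 − 24/2 = 39, R_n = min(1.2×39×8×450, 2.4×22×8×450) = 168.48 kN/bolt; interior L_c = 78 − 24 = 54, R_n = 190.08 kN/bolt. φR_n = 0.75 × (2×168.48 + 8×190.08) = 1393.2 kN.
Block shear: shear path 2×[51+4×78] = 2×363 mm, A_gv = 5808, A_nv = 2×(363 − 4.5×26)×8 = 3936 mm²; tension across gage: (56 − 1×26)×8 = 240 mm². R_n = min(0.6×450×3936, 0.6×300×5808) + 1.0×450×240 = min(1062.7, 1045.4) + 108 = 1153.4 kN. φR_n = 0.75 × 1153.4 = 865.1 kN.
Tension rupture (net): A_n = (159 − 2×26)×8 = 856 mm² (U = 1.0, A_e = A_n). φR_n = 0.75 × 450 × 856 = 288.9 kN.
Tension yield (gross): A_g = 159×8 = 1272 mm². φR_n = 0.90 × 300 × 1272 = 343.4 kN.
Governing: min(1060.6, 1393.2, 865.1, 288.9, 343.4) = 288.9 kN → net-section rupture.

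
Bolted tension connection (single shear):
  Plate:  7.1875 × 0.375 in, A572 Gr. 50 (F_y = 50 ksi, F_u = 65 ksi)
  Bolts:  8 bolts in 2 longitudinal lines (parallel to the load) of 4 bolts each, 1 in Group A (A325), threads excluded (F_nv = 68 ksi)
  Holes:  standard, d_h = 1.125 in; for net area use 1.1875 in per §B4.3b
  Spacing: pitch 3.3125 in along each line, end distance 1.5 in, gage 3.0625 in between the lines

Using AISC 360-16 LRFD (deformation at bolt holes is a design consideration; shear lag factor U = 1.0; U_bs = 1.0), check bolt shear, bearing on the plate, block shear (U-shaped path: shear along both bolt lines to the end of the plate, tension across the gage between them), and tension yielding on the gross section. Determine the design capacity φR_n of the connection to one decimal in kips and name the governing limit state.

121.3 kips (gross-section yield governs)

Bolt shear: A_b = π(1)²/4 = 0.7854 in². φR_n = 0.75 × 68 × 0.7854 × 8 × 1 = 320.4 kips.
Bearing (0.375 in plate, F_u = 65 ksi): end bolts L_c = 1.5 − 1.125/2 = 0.9375, R_n = min(1.2×0.9375×0.375×65, 2.4×1×0.375×65) = 27.422 kips/bolt; interior L_c = 3.3125 − 1.125 = 2.1875, R_n = 58.5 kips/bolt. φR_n = 0.75 × (2×27.422 + 6×58.5) = 304.4 kips.
Block shear: shear path 2×[1.5+3×3.3125] = 2×11.4375 in, A_gv = 8.5781, A_nv = 2×(11.4375 − 3.5×1.1875)×0.375 = 5.4609 in²; tension across gage: (3.0625 − 1×1.1875)×0.375 = 0.70313 in². R_n = min(0.6×65×5.4609, 0.6×50×8.5781) + 1.0×65×0.70313 = min(212.98, 257.34) + 45.703 = 258.68 kips. φR_n = 0.75 × 258.68 = 194.0 kips.
Tension yield (gross): A_g = 7.1875×0.375 = 2.6953 in². φR_n = 0.90 × 50 × 2.6953 = 121.3 kips.
Governing: min(320.4, 304.4, 194.0, 121.3) = 121.3 kips → gross-section yield.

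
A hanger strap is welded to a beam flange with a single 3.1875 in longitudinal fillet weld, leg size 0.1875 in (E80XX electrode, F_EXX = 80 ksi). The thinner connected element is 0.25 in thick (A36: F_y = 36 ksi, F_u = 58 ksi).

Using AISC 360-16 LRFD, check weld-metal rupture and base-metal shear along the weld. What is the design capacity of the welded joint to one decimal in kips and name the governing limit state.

15.2 kips (weld metal governs)

Weld metal: throat = 0.707×0.1875 = 0.13256 in, L = 3.1875 in. φR_n = 0.75 × 0.6 × 80 × 0.13256 × 3.1875 = 15.2 kips.
Base metal shear (0.25 in plate): yield φR_n = 1.0×0.6×36×0.25×3.1875 = 17.2 kips; rupture φR_n = 0.75×0.6×58×0.25×3.1875 = 20.8 kips; take 17.2 kips (yield).
Governing: min(15.2, 17.2) = 15.2 kips → weld metal.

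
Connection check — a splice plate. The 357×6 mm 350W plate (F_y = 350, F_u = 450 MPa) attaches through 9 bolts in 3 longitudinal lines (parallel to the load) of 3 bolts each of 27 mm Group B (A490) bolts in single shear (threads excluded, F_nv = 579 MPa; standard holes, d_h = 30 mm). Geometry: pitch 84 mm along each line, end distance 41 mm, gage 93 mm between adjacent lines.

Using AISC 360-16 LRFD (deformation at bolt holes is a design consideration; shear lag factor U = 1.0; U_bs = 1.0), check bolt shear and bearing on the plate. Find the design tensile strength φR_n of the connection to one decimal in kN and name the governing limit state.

Bolt shear: A_b = π(27)²/4 = 572.56 mm². φR_n = 0.75 × 579 × 572.56 × 9 × 1 = 2237.7 kN.
Bearing (6 mm plate, F_u = 450 MPa): end bolts L_c = 41 − 30/2 = 26, R_n = min(1.2×26×6×450, 2.4×27×6×450) = 84.24 kN/bolt; interior L_c = 84 − 30 = 54, R_n = 174.96 kN/bolt. φR_n = 0.75 × (3×84.24 + 6×174.96) = 976.9 kN.
Governing: min(2237.7, 976.9) = 976.9 kN → bearing.

976.9 kN (bearing governs)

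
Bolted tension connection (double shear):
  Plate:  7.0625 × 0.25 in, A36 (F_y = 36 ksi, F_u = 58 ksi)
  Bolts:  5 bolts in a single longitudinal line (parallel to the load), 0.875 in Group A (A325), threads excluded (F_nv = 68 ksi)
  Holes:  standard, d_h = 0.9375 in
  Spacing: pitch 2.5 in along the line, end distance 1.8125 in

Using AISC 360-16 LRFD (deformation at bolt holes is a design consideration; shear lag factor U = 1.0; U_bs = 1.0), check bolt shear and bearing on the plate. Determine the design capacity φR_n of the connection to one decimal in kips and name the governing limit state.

99.1 kips (bearing governs)

Bolt shear: A_b = π(0.875)²/4 = 0.60132 in². φR_n = 0.75 × 68 × 0.60132 × 5 × 2 = 306.7 kips.
Bearing (0.25 in plate, F_u = 58 ksi): end bolts L_c = 1.8125 − 0.9375/2 = 1.34375, R_n = min(1.2×1.34375×0.25×58, 2.4×0.875×0.25×58) = 23.381 kips/bolt; interior L_c = 2.5 − 0.9375 = 1.5625, R_n = 27.188 kips/bolt. φR_n = 0.75 × (1×23.381 + 4×27.188) = 99.1 kips.
Governing: min(306.7, 99.1) = 99.1 kips → bearing.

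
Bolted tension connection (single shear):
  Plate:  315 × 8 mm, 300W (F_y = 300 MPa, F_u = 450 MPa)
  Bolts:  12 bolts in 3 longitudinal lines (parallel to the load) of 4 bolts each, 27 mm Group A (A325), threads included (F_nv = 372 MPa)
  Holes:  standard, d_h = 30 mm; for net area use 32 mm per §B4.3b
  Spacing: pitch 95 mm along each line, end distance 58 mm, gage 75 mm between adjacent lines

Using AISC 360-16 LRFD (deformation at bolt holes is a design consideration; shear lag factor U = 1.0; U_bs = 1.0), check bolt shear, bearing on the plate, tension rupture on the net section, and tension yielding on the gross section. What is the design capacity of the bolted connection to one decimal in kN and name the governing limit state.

591.3 kN (net-section rupture governs)

Bolt shear: A_b = π(27)²/4 = 572.56 mm². φR_n = 0.75 × 372 × 572.56 × 12 × 1 = 1916.9 kN.
Bearing (8 mm plate, F_u = 450 MPa): end bolts L_c = 58 − 30/2 = 43, R_n = min(1.2×43×8×450, 2.4×27×8×450) = 185.76 kN/bolt; interior L_c = 95 − 30 = 65, R_n = 233.28 kN/bolt. φR_n = 0.75 × (3×185.76 + 9×233.28) = 1992.6 kN.
Tension rupture (net): A_n = (315 − 3×32)×8 = 1752 mm² (U = 1.0, A_e = A_n). φR_n = 0.75 × 450 × 1752 = 591.3 kN.
Tension yield (gross): A_g = 315×8 = 2520 mm². φR_n = 0.90 × 300 × 2520 = 680.4 kN.
Governing: min(1916.9, 1992.6, 591.3, 680.4) = 591.3 kN → net-section rupture.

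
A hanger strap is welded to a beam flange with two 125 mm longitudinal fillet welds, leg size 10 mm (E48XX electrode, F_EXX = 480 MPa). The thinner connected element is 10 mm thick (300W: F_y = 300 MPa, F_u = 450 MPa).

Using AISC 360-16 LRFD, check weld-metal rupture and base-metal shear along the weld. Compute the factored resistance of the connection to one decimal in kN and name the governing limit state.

381.8 kN (weld metal governs)

Weld metal: throat = 0.707×10 = 7.07 mm, L = 2×125 = 250 mm. φR_n = 0.75 × 0.6 × 480 × 7.07 × 250 = 381.8 kN.
Base metal shear (10 mm plate): yield φR_n = 1.0×0.6×300×10×250 = 450.0 kN; rupture φR_n = 0.75×0.6×450×10×250 = 506.3 kN; take 450.0 kN (yield).
Governing: min(381.8, 450.0) = 381.8 kN → weld metal.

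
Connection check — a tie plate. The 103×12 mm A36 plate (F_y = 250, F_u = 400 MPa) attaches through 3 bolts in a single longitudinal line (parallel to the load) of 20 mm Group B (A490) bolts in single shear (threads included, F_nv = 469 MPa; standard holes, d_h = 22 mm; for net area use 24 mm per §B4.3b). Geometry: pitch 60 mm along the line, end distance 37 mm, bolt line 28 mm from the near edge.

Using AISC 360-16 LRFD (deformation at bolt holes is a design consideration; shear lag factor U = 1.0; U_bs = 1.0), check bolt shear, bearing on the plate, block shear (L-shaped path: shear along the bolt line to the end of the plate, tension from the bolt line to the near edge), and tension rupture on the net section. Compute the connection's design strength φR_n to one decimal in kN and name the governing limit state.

Bolt shear: A_b = π(20)²/4 = 314.16 mm². φR_n = 0.75 × 469 × 314.16 × 3 × 1 = 331.5 kN.
Bearing (12 mm plate, F_u = 400 MPa): end bolts L_c = 37 − 22/2 = 26, R_n = min(1.2×26×12×400, 2.4×20×12×400) = 149.76 kN/bolt; interior L_c = 60 − 22 = 38, R_n = 218.88 kN/bolt. φR_n = 0.75 × (1×149.76 + 2×218.88) = 440.6 kN.
Block shear: shear path 1×[37+2×60] = 1×157 mm, A_gv = 1884, A_nv = 1×(157 − 2.5×24)×12 = 1164 mm²; tension to near edge: (28 − 0.5×24)×12 = 192 mm². R_n = min(0.6×400×1164, 0.6×250×1884) + 1.0×400×192 = min(279.36, 282.6) + 76.8 = 356.16 kN. φR_n = 0.75 × 356.16 = 267.1 kN.
Tension rupture (net): A_n = (103 − 1×24)×12 = 948 mm² (U = 1.0, A_e = A_n). φR_n = 0.75 × 400 × 948 = 284.4 kN.
Governing: min(331.5, 440.6, 267.1, 284.4) = 267.1 kN → block shear.

267.1 kN (block shear governs)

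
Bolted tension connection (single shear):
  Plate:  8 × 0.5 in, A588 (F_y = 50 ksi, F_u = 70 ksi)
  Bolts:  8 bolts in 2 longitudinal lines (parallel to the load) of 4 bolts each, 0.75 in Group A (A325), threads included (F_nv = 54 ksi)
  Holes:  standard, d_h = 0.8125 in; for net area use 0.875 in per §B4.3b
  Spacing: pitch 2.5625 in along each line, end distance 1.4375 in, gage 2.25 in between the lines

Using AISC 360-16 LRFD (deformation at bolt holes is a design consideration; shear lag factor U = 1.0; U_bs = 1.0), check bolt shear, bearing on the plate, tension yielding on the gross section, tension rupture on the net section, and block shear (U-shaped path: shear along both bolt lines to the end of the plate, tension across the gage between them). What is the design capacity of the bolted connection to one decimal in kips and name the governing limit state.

Bolt shear: A_b = π(0.75)²/4 = 0.44179 in². φR_n = 0.75 × 54 × 0.44179 × 8 × 1 = 143.1 kips.
Bearing (0.5 in plate, F_u = 70 ksi): end bolts L_c = 1.4375 − 0.8125/2 = 1.03125, R_n = min(1.2×1.03125×0.5×70, 2.4×0.75×0.5×70) = 43.313 kips/bolt; interior L_c = 2.5625 − 0.8125 = 1.75, R_n = 63 kips/bolt. φR_n = 0.75 × (2×43.313 + 6×63) = 348.5 kips.
Tension yield (gross): A_g = 8×0.5 = 4 in². φR_n = 0.90 × 50 × 4 = 180.0 kips.
Tension rupture (net): A_n = (8 − 2×0.875)×0.5 = 3.125 in² (U = 1.0, A_e = A_n). φR_n = 0.75 × 70 × 3.125 = 164.1 kips.
Block shear: shear path 2×[1.4375+3×2.5625] = 2×9.125 in, A_gv = 9.125, A_nv = 2×(9.125 − 3.5×0.875)×0.5 = 6.0625 in²; tension across gage: (2.25 − 1×0.875)×0.5 = 0.6875 in². R_n = min(0.6×70×6.0625, 0.6×50×9.125) + 1.0×70×0.6875 = min(254.63, 273.75) + 48.125 = 302.76 kips. φR_n = 0.75 × 302.76 = 227.1 kips.
Governing: min(143.1, 348.5, 180.0, 164.1, 227.1) = 143.1 kips → bolt shear.

143.1 kips (bolt shear governs)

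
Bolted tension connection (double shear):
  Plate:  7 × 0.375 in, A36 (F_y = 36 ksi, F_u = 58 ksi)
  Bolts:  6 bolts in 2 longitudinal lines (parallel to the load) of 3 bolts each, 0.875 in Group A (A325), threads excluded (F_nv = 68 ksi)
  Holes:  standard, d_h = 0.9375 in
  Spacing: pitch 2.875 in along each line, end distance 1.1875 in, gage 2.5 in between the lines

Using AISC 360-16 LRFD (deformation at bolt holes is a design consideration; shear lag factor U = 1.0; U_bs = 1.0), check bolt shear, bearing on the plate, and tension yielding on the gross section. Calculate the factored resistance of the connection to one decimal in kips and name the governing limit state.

85.1 kips (gross-section yield governs)

Bolt shear: A_b = π(0.875)²/4 = 0.60132 in². φR_n = 0.75 × 68 × 0.60132 × 6 × 2 = 368.0 kips.
Bearing (0.375 in plate, F_u = 58 ksi): end bolts L_c = 1.1875 − 0.9375/2 = 0.71875, R_n = min(1.2×0.71875×0.375×58, 2.4×0.875×0.375×58) = 18.759 kips/bolt; interior L_c = 2.875 − 0.9375 = 1.9375, R_n = 45.675 kips/bolt. φR_n = 0.75 × (2×18.759 + 4×45.675) = 165.2 kips.
Tension yield (gross): A_g = 7×0.375 = 2.625 in². φR_n = 0.90 × 36 × 2.625 = 85.1 kips.
Governing: min(368.0, 165.2, 85.1) = 85.1 kips → gross-section yield.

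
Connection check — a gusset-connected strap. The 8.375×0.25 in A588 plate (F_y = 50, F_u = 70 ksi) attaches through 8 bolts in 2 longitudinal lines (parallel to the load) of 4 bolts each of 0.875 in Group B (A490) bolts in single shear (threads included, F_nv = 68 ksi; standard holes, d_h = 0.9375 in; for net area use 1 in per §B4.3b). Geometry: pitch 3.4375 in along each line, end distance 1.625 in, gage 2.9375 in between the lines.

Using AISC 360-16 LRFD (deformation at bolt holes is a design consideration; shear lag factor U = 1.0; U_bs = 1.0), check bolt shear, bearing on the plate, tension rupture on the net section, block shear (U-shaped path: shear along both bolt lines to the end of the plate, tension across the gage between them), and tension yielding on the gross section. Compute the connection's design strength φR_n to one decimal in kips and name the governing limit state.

Bolt shear: A_b = π(0.875)²/4 = 0.60132 in². φR_n = 0.75 × 68 × 0.60132 × 8 × 1 = 245.3 kips.
Bearing (0.25 in plate, F_u = 70 ksi): end bolts L_c = 1.625 − 0.9375/2 = 1.15625, R_n = min(1.2×1.15625×0.25×70, 2.4×0.875×0.25×70) = 24.281 kips/bolt; interior L_c = 3.4375 − 0.9375 = 2.5, R_n = 36.75 kips/bolt. φR_n = 0.75 × (2×24.281 + 6×36.75) = 201.8 kips.
Tension rupture (net): A_n = (8.375 − 2×1)×0.25 = 1.5938 in² (U = 1.0, A_e = A_n). φR_n = 0.75 × 70 × 1.5938 = 83.7 kips.
Block shear: shear path 2×[1.625+3×3.4375] = 2×11.9375 in, A_gv = 5.9688, A_nv = 2×(11.9375 − 3.5×1)×0.25 = 4.2188 in²; tension across gage: (2.9375 − 1×1)×0.25 = 0.48438 in². R_n = min(0.6×70×4.2188, 0.6×50×5.9688) + 1.0×70×0.48438 = min(177.19, 179.06) + 33.907 = 211.1 kips. φR_n = 0.75 × 211.1 = 158.3 kips.
Tension yield (gross): A_g = 8.375×0.25 = 2.0938 in². φR_n = 0.90 × 50 × 2.0938 = 94.2 kips.
Governing: min(245.3, 201.8, 83.7, 158.3, 94.2) = 83.7 kips → net-section rupture.

83.7 kips (net-section rupture governs)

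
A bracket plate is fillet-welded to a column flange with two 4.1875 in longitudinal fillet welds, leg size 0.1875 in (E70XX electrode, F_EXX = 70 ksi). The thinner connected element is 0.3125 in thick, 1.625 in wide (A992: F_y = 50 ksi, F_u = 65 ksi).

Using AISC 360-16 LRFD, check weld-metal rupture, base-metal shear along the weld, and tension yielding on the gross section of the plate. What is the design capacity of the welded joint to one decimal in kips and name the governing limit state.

Weld metal: throat = 0.707×0.1875 = 0.13256 in, L = 2×4.1875 = 8.375 in. φR_n = 0.75 × 0.6 × 70 × 0.13256 × 8.375 = 35.0 kips.
Base metal shear (0.3125 in plate): yield φR_n = 1.0×0.6×50×0.3125×8.375 = 78.5 kips; rupture φR_n = 0.75×0.6×65×0.3125×8.375 = 76.6 kips; take 76.6 kips (rupture).
Tension yield (gross): A_g = 1.625×0.3125 = 0.50781 in². φR_n = 0.90 × 50 × 0.50781 = 22.9 kips.
Governing: min(35.0, 76.6, 22.9) = 22.9 kips → gross-section yield.

22.9 kips (gross-section yield governs)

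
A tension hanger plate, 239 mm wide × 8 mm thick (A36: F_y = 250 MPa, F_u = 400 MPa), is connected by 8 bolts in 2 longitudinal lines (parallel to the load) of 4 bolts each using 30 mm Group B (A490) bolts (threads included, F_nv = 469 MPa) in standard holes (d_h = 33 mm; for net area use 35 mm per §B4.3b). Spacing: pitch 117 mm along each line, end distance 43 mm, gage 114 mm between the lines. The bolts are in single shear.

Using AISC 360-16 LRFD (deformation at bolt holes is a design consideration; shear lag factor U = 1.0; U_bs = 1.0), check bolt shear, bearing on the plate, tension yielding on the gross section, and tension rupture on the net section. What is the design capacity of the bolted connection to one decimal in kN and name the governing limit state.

Bolt shear: A_b = π(30)²/4 = 706.86 mm². φR_n = 0.75 × 469 × 706.86 × 8 × 1 = 1989.1 kN.
Bearing (8 mm plate, F_u = 400 MPa): end bolts L_c = 43 − 33/2 = 26.5, R_n = min(1.2×26.5×8×400, 2.4×30×8×400) = 101.76 kN/bolt; interior L_c = 117 − 33 = 84, R_n = 230.4 kN/bolt. φR_n = 0.75 × (2×101.76 + 6×230.4) = 1189.4 kN.
Tension yield (gross): A_g = 239×8 = 1912 mm². φR_n = 0.90 × 250 × 1912 = 430.2 kN.
Tension rupture (net): A_n = (239 − 2×35)×8 = 1352 mm² (U = 1.0, A_e = A_n). φR_n = 0.75 × 400 × 1352 = 405.6 kN.
Governing: min(1989.1, 1189.4, 430.2, 405.6) = 405.6 kN → net-section rupture.

405.6 kN (net-section rupture governs)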